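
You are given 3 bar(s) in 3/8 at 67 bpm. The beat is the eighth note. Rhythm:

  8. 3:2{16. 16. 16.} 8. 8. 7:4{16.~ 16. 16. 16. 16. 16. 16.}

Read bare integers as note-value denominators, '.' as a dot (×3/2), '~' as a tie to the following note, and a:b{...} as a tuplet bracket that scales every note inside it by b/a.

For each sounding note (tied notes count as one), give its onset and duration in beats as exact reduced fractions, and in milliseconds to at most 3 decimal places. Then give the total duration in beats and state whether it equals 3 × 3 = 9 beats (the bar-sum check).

1) 0.0ms=0b +1343.284ms=3/2b
2) 1343.284ms=3/2b +447.761ms=1/2b
3) 1791.045ms=2b +447.761ms=1/2b
4) 2238.806ms=5/2b +447.761ms=1/2b
5) 2686.567ms=3b +1343.284ms=3/2b
6) 4029.851ms=9/2b +1343.284ms=3/2b
7) 5373.134ms=6b +767.591ms=6/7b
8) 6140.725ms=48/7b +383.795ms=3/7b
9) 6524.52ms=51/7b +383.795ms=3/7b
10) 6908.316ms=54/7b +383.795ms=3/7b
11) 7292.111ms=57/7b +383.795ms=3/7b
12) 7675.906ms=60/7b +383.795ms=3/7b
Σ=9b of 9 (67bpm 3/8) — PASS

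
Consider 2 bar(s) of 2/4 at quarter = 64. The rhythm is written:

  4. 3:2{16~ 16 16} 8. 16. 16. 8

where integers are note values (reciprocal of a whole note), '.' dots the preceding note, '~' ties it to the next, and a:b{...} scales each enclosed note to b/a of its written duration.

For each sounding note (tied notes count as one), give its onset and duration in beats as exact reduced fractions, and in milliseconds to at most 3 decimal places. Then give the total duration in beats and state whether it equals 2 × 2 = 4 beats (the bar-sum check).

1) 0.0ms=0b +1406.25ms=3/2b
2) 1406.25ms=3/2b +312.5ms=1/3b
3) 1718.75ms=11/6b +156.25ms=1/6b
4) 1875.0ms=2b +703.125ms=3/4b
5) 2578.125ms=11/4b +351.562ms=3/8b
6) 2929.688ms=25/8b +351.562ms=3/8b
7) 3281.25ms=7/2b +468.75ms=1/2b
Σ=4b of 4 (64bpm 2/4) — PASS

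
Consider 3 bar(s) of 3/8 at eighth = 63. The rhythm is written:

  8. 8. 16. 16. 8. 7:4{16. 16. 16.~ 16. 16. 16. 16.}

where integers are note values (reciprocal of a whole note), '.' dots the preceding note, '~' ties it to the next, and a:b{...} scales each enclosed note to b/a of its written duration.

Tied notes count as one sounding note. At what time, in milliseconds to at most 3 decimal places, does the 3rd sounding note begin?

1. 0.0ms @ 0 + 1428.571ms (3/2)
2. 1428.571ms @ 3/2 + 1428.571ms (3/2)
3. 2857.143ms @ 3 + 714.286ms (3/4)
4. 3571.429ms @ 15/4 + 714.286ms (3/4)
5. 4285.714ms @ 9/2 + 1428.571ms (3/2)
6. 5714.286ms @ 6 + 408.163ms (3/7)
7. 6122.449ms @ 45/7 + 408.163ms (3/7)
8. 6530.612ms @ 48/7 + 816.327ms (6/7)
9. 7346.939ms @ 54/7 + 408.163ms (3/7)
10. 7755.102ms @ 57/7 + 408.163ms (3/7)
11. 8163.265ms @ 60/7 + 408.163ms (3/7)

note 3 onset = 3b = 2857.143ms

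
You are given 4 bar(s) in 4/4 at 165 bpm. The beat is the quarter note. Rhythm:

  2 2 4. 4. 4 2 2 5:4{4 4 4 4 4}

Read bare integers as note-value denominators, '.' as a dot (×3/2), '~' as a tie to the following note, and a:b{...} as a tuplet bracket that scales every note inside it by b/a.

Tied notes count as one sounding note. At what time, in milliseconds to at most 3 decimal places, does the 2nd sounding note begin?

note 2 onset = 2b = 727.273ms

1. 0.0ms @ 0 + 727.273ms (2)
2. 727.273ms @ 2 + 727.273ms (2)
3. 1454.545ms @ 4 + 545.455ms (3/2)
4. 2000.0ms @ 11/2 + 545.455ms (3/2)
5. 2545.455ms @ 7 + 363.636ms (1)
6. 2909.091ms @ 8 + 727.273ms (2)
7. 3636.364ms @ 10 + 727.273ms (2)
8. 4363.636ms @ 12 + 290.909ms (4/5)
9. 4654.545ms @ 64/5 + 290.909ms (4/5)
10. 4945.455ms @ 68/5 + 290.909ms (4/5)
11. 5236.364ms @ 72/5 + 290.909ms (4/5)
12. 5527.273ms @ 76/5 + 290.909ms (4/5)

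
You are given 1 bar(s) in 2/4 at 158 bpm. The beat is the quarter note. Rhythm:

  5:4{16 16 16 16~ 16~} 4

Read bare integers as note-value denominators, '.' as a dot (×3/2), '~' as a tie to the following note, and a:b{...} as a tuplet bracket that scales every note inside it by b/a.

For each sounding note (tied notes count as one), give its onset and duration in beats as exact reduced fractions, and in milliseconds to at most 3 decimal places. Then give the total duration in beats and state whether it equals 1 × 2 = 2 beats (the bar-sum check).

1) 0.0ms=0b +75.949ms=1/5b
2) 75.949ms=1/5b +75.949ms=1/5b
3) 151.899ms=2/5b +75.949ms=1/5b
4) 227.848ms=3/5b +531.646ms=7/5b
Σ=2b of 2 (158bpm 2/4) — PASS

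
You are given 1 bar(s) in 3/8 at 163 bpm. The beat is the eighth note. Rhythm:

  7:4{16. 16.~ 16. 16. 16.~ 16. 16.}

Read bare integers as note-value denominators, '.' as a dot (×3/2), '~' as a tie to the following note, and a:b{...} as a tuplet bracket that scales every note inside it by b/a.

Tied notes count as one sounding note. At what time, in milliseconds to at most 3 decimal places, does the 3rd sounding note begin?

1. 0.0ms @ 0 + 157.756ms (3/7)
2. 157.756ms @ 3/7 + 315.513ms (6/7)
3. 473.269ms @ 9/7 + 157.756ms (3/7)
4. 631.025ms @ 12/7 + 315.513ms (6/7)
5. 946.538ms @ 18/7 + 157.756ms (3/7)

note 3 onset = 9/7b = 473.269ms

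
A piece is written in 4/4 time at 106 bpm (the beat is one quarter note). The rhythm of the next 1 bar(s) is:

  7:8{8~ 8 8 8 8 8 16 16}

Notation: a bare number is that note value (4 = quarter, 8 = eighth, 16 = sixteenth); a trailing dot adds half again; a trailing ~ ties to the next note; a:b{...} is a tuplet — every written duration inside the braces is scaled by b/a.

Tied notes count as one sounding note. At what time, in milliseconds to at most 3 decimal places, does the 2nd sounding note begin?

1. 0.0ms @ 0 + 646.9ms (8/7)
2. 646.9ms @ 8/7 + 323.45ms (4/7)
3. 970.35ms @ 12/7 + 323.45ms (4/7)
4. 1293.801ms @ 16/7 + 323.45ms (4/7)
5. 1617.251ms @ 20/7 + 323.45ms (4/7)
6. 1940.701ms @ 24/7 + 161.725ms (2/7)
7. 2102.426ms @ 26/7 + 161.725ms (2/7)

note 2 onset = 8/7b = 646.9ms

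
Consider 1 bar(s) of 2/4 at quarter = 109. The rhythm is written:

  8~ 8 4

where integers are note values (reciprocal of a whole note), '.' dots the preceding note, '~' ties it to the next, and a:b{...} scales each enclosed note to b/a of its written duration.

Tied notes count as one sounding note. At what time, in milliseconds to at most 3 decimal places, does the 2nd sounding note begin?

note 2 onset = 1b = 550.459ms

1. 0.0ms @ 0 + 550.459ms (1)
2. 550.459ms @ 1 + 550.459ms (1)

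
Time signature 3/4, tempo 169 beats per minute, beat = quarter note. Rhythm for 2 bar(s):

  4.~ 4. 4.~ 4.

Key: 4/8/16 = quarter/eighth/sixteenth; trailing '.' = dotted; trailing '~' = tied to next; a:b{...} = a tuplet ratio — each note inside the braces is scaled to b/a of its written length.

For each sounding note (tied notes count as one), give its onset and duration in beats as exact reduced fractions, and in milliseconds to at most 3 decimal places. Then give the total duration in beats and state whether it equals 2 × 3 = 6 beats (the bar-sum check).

1) 0.0ms=0b +1065.089ms=3b
2) 1065.089ms=3b +1065.089ms=3b
Σ=6b of 6 (169bpm 3/4) — PASS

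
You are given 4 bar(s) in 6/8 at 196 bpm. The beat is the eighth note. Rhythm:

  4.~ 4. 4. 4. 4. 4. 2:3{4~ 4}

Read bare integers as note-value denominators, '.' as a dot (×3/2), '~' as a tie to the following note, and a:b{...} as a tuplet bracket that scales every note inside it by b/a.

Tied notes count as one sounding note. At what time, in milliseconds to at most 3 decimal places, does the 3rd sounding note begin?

1. 0.0ms @ 0 + 1836.735ms (6)
2. 1836.735ms @ 6 + 918.367ms (3)
3. 2755.102ms @ 9 + 918.367ms (3)
4. 3673.469ms @ 12 + 918.367ms (3)
5. 4591.837ms @ 15 + 918.367ms (3)
6. 5510.204ms @ 18 + 1836.735ms (6)

note 3 onset = 9b = 2755.102ms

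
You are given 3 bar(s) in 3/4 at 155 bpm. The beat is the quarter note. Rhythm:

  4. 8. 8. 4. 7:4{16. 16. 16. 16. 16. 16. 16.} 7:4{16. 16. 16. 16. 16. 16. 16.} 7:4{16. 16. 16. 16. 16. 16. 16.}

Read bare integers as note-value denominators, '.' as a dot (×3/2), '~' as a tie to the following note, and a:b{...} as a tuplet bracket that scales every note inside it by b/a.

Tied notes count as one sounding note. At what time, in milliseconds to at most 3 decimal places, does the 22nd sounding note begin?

note 22 onset = 57/7b = 3152.074ms

1. 0.0ms @ 0 + 580.645ms (3/2)
2. 580.645ms @ 3/2 + 290.323ms (3/4)
3. 870.968ms @ 9/4 + 290.323ms (3/4)
4. 1161.29ms @ 3 + 580.645ms (3/2)
5. 1741.935ms @ 9/2 + 82.949ms (3/14)
6. 1824.885ms @ 33/7 + 82.949ms (3/14)
7. 1907.834ms @ 69/14 + 82.949ms (3/14)
8. 1990.783ms @ 36/7 + 82.949ms (3/14)
9. 2073.733ms @ 75/14 + 82.949ms (3/14)
10. 2156.682ms @ 39/7 + 82.949ms (3/14)
11. 2239.631ms @ 81/14 + 82.949ms (3/14)
12. 2322.581ms @ 6 + 82.949ms (3/14)
13. 2405.53ms @ 87/14 + 82.949ms (3/14)
14. 2488.479ms @ 45/7 + 82.949ms (3/14)
15. 2571.429ms @ 93/14 + 82.949ms (3/14)
16. 2654.378ms @ 48/7 + 82.949ms (3/14)
17. 2737.327ms @ 99/14 + 82.949ms (3/14)
18. 2820.276ms @ 51/7 + 82.949ms (3/14)
19. 2903.226ms @ 15/2 + 82.949ms (3/14)
20. 2986.175ms @ 54/7 + 82.949ms (3/14)
21. 3069.124ms @ 111/14 + 82.949ms (3/14)
22. 3152.074ms @ 57/7 + 82.949ms (3/14)
23. 3235.023ms @ 117/14 + 82.949ms (3/14)
24. 3317.972ms @ 60/7 + 82.949ms (3/14)
25. 3400.922ms @ 123/14 + 82.949ms (3/14)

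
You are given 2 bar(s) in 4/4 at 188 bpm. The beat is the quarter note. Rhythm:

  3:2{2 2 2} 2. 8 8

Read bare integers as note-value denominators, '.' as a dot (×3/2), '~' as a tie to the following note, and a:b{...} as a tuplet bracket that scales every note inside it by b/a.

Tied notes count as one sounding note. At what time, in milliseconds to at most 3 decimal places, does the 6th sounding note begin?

1. 0.0ms @ 0 + 425.532ms (4/3)
2. 425.532ms @ 4/3 + 425.532ms (4/3)
3. 851.064ms @ 8/3 + 425.532ms (4/3)
4. 1276.596ms @ 4 + 957.447ms (3)
5. 2234.043ms @ 7 + 159.574ms (1/2)
6. 2393.617ms @ 15/2 + 159.574ms (1/2)

note 6 onset = 15/2b = 2393.617ms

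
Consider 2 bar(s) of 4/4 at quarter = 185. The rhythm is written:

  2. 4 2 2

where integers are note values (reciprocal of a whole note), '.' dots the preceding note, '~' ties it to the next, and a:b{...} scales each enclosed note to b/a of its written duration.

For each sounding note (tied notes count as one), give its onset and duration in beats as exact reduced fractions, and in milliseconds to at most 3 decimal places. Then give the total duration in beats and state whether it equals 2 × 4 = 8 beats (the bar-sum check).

1) 0.0ms=0b +972.973ms=3b
2) 972.973ms=3b +324.324ms=1b
3) 1297.297ms=4b +648.649ms=2b
4) 1945.946ms=6b +648.649ms=2b
Σ=8b of 8 (185bpm 4/4) — PASS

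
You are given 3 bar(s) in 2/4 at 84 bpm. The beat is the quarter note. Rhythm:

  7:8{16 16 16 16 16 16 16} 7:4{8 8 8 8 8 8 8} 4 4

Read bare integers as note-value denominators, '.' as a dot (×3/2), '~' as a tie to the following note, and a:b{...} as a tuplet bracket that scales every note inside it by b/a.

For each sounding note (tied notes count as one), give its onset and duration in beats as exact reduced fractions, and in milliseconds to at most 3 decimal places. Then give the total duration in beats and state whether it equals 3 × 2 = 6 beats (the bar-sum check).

1) 0.0ms=0b +204.082ms=2/7b
2) 204.082ms=2/7b +204.082ms=2/7b
3) 408.163ms=4/7b +204.082ms=2/7b
4) 612.245ms=6/7b +204.082ms=2/7b
5) 816.327ms=8/7b +204.082ms=2/7b
6) 1020.408ms=10/7b +204.082ms=2/7b
7) 1224.49ms=12/7b +204.082ms=2/7b
8) 1428.571ms=2b +204.082ms=2/7b
9) 1632.653ms=16/7b +204.082ms=2/7b
10) 1836.735ms=18/7b +204.082ms=2/7b
11) 2040.816ms=20/7b +204.082ms=2/7b
12) 2244.898ms=22/7b +204.082ms=2/7b
13) 2448.98ms=24/7b +204.082ms=2/7b
14) 2653.061ms=26/7b +204.082ms=2/7b
15) 2857.143ms=4b +714.286ms=1b
16) 3571.429ms=5b +714.286ms=1b
Σ=6b of 6 (84bpm 2/4) — PASS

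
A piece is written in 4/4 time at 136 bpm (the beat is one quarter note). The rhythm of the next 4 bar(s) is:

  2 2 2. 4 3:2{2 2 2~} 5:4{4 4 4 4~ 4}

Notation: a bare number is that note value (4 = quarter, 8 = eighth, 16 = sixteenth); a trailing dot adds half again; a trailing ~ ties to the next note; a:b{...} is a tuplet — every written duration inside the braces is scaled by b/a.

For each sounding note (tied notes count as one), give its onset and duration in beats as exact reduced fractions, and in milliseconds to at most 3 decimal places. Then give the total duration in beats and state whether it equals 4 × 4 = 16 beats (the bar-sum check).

1) 0.0ms=0b +882.353ms=2b
2) 882.353ms=2b +882.353ms=2b
3) 1764.706ms=4b +1323.529ms=3b
4) 3088.235ms=7b +441.176ms=1b
5) 3529.412ms=8b +588.235ms=4/3b
6) 4117.647ms=28/3b +588.235ms=4/3b
7) 4705.882ms=32/3b +941.176ms=32/15b
8) 5647.059ms=64/5b +352.941ms=4/5b
9) 6000.0ms=68/5b +352.941ms=4/5b
10) 6352.941ms=72/5b +705.882ms=8/5b
Σ=16b of 16 (136bpm 4/4) — PASS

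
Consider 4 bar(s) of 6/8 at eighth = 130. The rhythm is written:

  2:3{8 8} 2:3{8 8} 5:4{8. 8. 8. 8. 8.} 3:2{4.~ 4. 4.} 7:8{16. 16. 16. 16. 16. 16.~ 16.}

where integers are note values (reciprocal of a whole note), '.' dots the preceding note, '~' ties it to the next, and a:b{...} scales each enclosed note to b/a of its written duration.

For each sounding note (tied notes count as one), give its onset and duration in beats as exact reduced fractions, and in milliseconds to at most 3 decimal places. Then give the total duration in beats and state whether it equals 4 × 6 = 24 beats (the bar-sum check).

1) 0.0ms=0b +692.308ms=3/2b
2) 692.308ms=3/2b +692.308ms=3/2b
3) 1384.615ms=3b +692.308ms=3/2b
4) 2076.923ms=9/2b +692.308ms=3/2b
5) 2769.231ms=6b +553.846ms=6/5b
6) 3323.077ms=36/5b +553.846ms=6/5b
7) 3876.923ms=42/5b +553.846ms=6/5b
8) 4430.769ms=48/5b +553.846ms=6/5b
9) 4984.615ms=54/5b +553.846ms=6/5b
10) 5538.462ms=12b +1846.154ms=4b
11) 7384.615ms=16b +923.077ms=2b
12) 8307.692ms=18b +395.604ms=6/7b
13) 8703.297ms=132/7b +395.604ms=6/7b
14) 9098.901ms=138/7b +395.604ms=6/7b
15) 9494.505ms=144/7b +395.604ms=6/7b
16) 9890.11ms=150/7b +395.604ms=6/7b
17) 10285.714ms=156/7b +791.209ms=12/7b
Σ=24b of 24 (130bpm 6/8) — PASS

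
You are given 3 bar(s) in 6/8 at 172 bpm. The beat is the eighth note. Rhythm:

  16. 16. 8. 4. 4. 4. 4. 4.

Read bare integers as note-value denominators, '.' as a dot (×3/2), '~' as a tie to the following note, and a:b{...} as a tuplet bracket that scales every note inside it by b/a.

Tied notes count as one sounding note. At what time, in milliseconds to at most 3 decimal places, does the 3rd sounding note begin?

1. 0.0ms @ 0 + 261.628ms (3/4)
2. 261.628ms @ 3/4 + 261.628ms (3/4)
3. 523.256ms @ 3/2 + 523.256ms (3/2)
4. 1046.512ms @ 3 + 1046.512ms (3)
5. 2093.023ms @ 6 + 1046.512ms (3)
6. 3139.535ms @ 9 + 1046.512ms (3)
7. 4186.047ms @ 12 + 1046.512ms (3)
8. 5232.558ms @ 15 + 1046.512ms (3)

note 3 onset = 3/2b = 523.256ms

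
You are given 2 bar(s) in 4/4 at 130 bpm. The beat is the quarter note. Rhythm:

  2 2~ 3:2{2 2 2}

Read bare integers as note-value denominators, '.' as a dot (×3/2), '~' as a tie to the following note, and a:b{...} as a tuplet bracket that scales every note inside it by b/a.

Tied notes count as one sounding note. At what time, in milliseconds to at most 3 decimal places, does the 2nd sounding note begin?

note 2 onset = 2b = 923.077ms

1. 0.0ms @ 0 + 923.077ms (2)
2. 923.077ms @ 2 + 1538.462ms (10/3)
3. 2461.538ms @ 16/3 + 615.385ms (4/3)
4. 3076.923ms @ 20/3 + 615.385ms (4/3)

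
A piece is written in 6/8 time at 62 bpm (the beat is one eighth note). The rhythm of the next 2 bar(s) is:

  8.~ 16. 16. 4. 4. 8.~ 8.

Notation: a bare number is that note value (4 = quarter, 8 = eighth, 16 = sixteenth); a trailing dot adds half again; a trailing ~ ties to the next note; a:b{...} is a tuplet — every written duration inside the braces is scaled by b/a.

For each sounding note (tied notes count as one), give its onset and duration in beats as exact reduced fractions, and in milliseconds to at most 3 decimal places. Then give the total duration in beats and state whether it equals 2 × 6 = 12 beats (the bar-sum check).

1) 0.0ms=0b +2177.419ms=9/4b
2) 2177.419ms=9/4b +725.806ms=3/4b
3) 2903.226ms=3b +2903.226ms=3b
4) 5806.452ms=6b +2903.226ms=3b
5) 8709.677ms=9b +2903.226ms=3b
Σ=12b of 12 (62bpm 6/8) — PASS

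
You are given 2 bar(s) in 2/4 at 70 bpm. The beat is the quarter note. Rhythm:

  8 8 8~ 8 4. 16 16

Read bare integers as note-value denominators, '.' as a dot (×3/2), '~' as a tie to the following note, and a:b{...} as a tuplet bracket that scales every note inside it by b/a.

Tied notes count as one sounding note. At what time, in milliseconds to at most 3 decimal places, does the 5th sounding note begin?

note 5 onset = 7/2b = 3000.0ms

1. 0.0ms @ 0 + 428.571ms (1/2)
2. 428.571ms @ 1/2 + 428.571ms (1/2)
3. 857.143ms @ 1 + 857.143ms (1)
4. 1714.286ms @ 2 + 1285.714ms (3/2)
5. 3000.0ms @ 7/2 + 214.286ms (1/4)
6. 3214.286ms @ 15/4 + 214.286ms (1/4)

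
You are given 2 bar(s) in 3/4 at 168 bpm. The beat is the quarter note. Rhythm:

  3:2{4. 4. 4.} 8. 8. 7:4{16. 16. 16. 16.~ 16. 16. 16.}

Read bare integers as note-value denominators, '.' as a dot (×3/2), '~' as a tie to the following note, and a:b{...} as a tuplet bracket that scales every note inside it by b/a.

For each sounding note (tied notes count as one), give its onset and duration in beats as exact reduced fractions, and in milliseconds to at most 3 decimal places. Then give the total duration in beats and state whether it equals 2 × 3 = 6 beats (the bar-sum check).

1) 0.0ms=0b +357.143ms=1b
2) 357.143ms=1b +357.143ms=1b
3) 714.286ms=2b +357.143ms=1b
4) 1071.429ms=3b +267.857ms=3/4b
5) 1339.286ms=15/4b +267.857ms=3/4b
6) 1607.143ms=9/2b +76.531ms=3/14b
7) 1683.673ms=33/7b +76.531ms=3/14b
8) 1760.204ms=69/14b +76.531ms=3/14b
9) 1836.735ms=36/7b +153.061ms=3/7b
10) 1989.796ms=39/7b +76.531ms=3/14b
11) 2066.327ms=81/14b +76.531ms=3/14b
Σ=6b of 6 (168bpm 3/4) — PASS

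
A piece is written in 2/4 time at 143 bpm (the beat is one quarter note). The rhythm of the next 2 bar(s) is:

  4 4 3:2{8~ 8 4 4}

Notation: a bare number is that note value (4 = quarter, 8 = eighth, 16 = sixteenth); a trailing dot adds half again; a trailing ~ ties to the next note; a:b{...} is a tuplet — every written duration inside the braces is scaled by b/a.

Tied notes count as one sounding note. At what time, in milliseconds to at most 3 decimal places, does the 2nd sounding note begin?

note 2 onset = 1b = 419.58ms

1. 0.0ms @ 0 + 419.58ms (1)
2. 419.58ms @ 1 + 419.58ms (1)
3. 839.161ms @ 2 + 279.72ms (2/3)
4. 1118.881ms @ 8/3 + 279.72ms (2/3)
5. 1398.601ms @ 10/3 + 279.72ms (2/3)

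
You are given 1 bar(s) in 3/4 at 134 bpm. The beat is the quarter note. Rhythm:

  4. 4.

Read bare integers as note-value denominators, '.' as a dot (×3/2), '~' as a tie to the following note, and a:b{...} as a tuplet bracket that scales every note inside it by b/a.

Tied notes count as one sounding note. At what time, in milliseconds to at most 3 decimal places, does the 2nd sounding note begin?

note 2 onset = 3/2b = 671.642ms

1. 0.0ms @ 0 + 671.642ms (3/2)
2. 671.642ms @ 3/2 + 671.642ms (3/2)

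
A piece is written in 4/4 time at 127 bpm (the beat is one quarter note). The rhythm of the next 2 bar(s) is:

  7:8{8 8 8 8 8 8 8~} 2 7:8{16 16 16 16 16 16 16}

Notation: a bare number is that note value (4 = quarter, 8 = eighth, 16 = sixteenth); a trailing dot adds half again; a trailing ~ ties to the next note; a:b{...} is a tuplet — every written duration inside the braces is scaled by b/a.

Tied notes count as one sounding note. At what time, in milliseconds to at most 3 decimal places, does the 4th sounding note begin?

1. 0.0ms @ 0 + 269.966ms (4/7)
2. 269.966ms @ 4/7 + 269.966ms (4/7)
3. 539.933ms @ 8/7 + 269.966ms (4/7)
4. 809.899ms @ 12/7 + 269.966ms (4/7)
5. 1079.865ms @ 16/7 + 269.966ms (4/7)
6. 1349.831ms @ 20/7 + 269.966ms (4/7)
7. 1619.798ms @ 24/7 + 1214.848ms (18/7)
8. 2834.646ms @ 6 + 134.983ms (2/7)
9. 2969.629ms @ 44/7 + 134.983ms (2/7)
10. 3104.612ms @ 46/7 + 134.983ms (2/7)
11. 3239.595ms @ 48/7 + 134.983ms (2/7)
12. 3374.578ms @ 50/7 + 134.983ms (2/7)
13. 3509.561ms @ 52/7 + 134.983ms (2/7)
14. 3644.544ms @ 54/7 + 134.983ms (2/7)

note 4 onset = 12/7b = 809.899ms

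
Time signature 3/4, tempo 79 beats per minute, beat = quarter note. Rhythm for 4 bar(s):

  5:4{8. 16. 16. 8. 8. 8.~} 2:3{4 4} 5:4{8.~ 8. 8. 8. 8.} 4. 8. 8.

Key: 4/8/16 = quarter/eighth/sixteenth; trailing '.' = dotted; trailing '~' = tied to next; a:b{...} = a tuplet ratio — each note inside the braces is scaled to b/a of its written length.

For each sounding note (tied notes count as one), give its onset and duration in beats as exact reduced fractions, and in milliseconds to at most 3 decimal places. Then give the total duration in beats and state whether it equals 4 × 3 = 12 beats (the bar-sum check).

1) 0.0ms=0b +455.696ms=3/5b
2) 455.696ms=3/5b +227.848ms=3/10b
3) 683.544ms=9/10b +227.848ms=3/10b
4) 911.392ms=6/5b +455.696ms=3/5b
5) 1367.089ms=9/5b +455.696ms=3/5b
6) 1822.785ms=12/5b +1594.937ms=21/10b
7) 3417.722ms=9/2b +1139.241ms=3/2b
8) 4556.962ms=6b +911.392ms=6/5b
9) 5468.354ms=36/5b +455.696ms=3/5b
10) 5924.051ms=39/5b +455.696ms=3/5b
11) 6379.747ms=42/5b +455.696ms=3/5b
12) 6835.443ms=9b +1139.241ms=3/2b
13) 7974.684ms=21/2b +569.62ms=3/4b
14) 8544.304ms=45/4b +569.62ms=3/4b
Σ=12b of 12 (79bpm 3/4) — PASS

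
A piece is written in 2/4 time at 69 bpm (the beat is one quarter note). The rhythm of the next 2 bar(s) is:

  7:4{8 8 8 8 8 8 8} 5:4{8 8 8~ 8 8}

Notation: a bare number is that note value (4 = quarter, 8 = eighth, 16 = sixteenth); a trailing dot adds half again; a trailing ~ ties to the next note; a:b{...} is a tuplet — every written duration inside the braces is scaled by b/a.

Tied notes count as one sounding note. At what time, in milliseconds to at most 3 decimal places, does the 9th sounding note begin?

1. 0.0ms @ 0 + 248.447ms (2/7)
2. 248.447ms @ 2/7 + 248.447ms (2/7)
3. 496.894ms @ 4/7 + 248.447ms (2/7)
4. 745.342ms @ 6/7 + 248.447ms (2/7)
5. 993.789ms @ 8/7 + 248.447ms (2/7)
6. 1242.236ms @ 10/7 + 248.447ms (2/7)
7. 1490.683ms @ 12/7 + 248.447ms (2/7)
8. 1739.13ms @ 2 + 347.826ms (2/5)
9. 2086.957ms @ 12/5 + 347.826ms (2/5)
10. 2434.783ms @ 14/5 + 695.652ms (4/5)
11. 3130.435ms @ 18/5 + 347.826ms (2/5)

note 9 onset = 12/5b = 2086.957ms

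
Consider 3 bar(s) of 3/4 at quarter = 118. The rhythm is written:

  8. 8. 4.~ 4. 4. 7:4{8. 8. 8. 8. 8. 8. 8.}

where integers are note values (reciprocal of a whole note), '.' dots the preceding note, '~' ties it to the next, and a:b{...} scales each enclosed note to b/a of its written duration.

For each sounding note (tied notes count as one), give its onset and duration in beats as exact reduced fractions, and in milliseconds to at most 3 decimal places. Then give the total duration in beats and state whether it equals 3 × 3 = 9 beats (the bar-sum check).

1) 0.0ms=0b +381.356ms=3/4b
2) 381.356ms=3/4b +381.356ms=3/4b
3) 762.712ms=3/2b +1525.424ms=3b
4) 2288.136ms=9/2b +762.712ms=3/2b
5) 3050.847ms=6b +217.918ms=3/7b
6) 3268.765ms=45/7b +217.918ms=3/7b
7) 3486.683ms=48/7b +217.918ms=3/7b
8) 3704.6ms=51/7b +217.918ms=3/7b
9) 3922.518ms=54/7b +217.918ms=3/7b
10) 4140.436ms=57/7b +217.918ms=3/7b
11) 4358.354ms=60/7b +217.918ms=3/7b
Σ=9b of 9 (118bpm 3/4) — PASS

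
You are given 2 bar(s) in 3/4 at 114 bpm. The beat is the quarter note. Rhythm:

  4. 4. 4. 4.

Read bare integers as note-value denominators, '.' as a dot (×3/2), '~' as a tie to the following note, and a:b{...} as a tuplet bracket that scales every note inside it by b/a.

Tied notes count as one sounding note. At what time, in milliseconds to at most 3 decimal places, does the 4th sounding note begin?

1. 0.0ms @ 0 + 789.474ms (3/2)
2. 789.474ms @ 3/2 + 789.474ms (3/2)
3. 1578.947ms @ 3 + 789.474ms (3/2)
4. 2368.421ms @ 9/2 + 789.474ms (3/2)

note 4 onset = 9/2b = 2368.421ms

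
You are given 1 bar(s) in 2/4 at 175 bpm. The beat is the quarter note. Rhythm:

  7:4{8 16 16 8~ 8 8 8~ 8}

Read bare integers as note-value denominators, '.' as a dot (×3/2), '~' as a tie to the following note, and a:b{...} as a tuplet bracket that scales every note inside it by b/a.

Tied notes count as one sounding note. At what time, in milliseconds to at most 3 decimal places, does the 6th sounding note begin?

1. 0.0ms @ 0 + 97.959ms (2/7)
2. 97.959ms @ 2/7 + 48.98ms (1/7)
3. 146.939ms @ 3/7 + 48.98ms (1/7)
4. 195.918ms @ 4/7 + 195.918ms (4/7)
5. 391.837ms @ 8/7 + 97.959ms (2/7)
6. 489.796ms @ 10/7 + 195.918ms (4/7)

note 6 onset = 10/7b = 489.796ms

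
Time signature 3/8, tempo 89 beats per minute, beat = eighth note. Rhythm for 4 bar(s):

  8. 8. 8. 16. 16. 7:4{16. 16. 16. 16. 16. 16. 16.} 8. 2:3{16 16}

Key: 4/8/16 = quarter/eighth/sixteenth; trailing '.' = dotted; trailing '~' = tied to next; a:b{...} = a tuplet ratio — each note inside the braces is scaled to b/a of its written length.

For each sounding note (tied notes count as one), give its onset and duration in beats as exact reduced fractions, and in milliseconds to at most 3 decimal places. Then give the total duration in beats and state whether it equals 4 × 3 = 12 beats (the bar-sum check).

1) 0.0ms=0b +1011.236ms=3/2b
2) 1011.236ms=3/2b +1011.236ms=3/2b
3) 2022.472ms=3b +1011.236ms=3/2b
4) 3033.708ms=9/2b +505.618ms=3/4b
5) 3539.326ms=21/4b +505.618ms=3/4b
6) 4044.944ms=6b +288.925ms=3/7b
7) 4333.868ms=45/7b +288.925ms=3/7b
8) 4622.793ms=48/7b +288.925ms=3/7b
9) 4911.717ms=51/7b +288.925ms=3/7b
10) 5200.642ms=54/7b +288.925ms=3/7b
11) 5489.567ms=57/7b +288.925ms=3/7b
12) 5778.491ms=60/7b +288.925ms=3/7b
13) 6067.416ms=9b +1011.236ms=3/2b
14) 7078.652ms=21/2b +505.618ms=3/4b
15) 7584.27ms=45/4b +505.618ms=3/4b
Σ=12b of 12 (89bpm 3/8) — PASS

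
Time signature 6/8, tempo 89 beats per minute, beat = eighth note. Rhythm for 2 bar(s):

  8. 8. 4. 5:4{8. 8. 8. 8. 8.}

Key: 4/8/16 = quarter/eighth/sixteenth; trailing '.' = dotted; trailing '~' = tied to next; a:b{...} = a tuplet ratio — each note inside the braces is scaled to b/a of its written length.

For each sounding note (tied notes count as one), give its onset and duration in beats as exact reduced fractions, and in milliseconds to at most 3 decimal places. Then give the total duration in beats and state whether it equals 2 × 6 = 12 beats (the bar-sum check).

1) 0.0ms=0b +1011.236ms=3/2b
2) 1011.236ms=3/2b +1011.236ms=3/2b
3) 2022.472ms=3b +2022.472ms=3b
4) 4044.944ms=6b +808.989ms=6/5b
5) 4853.933ms=36/5b +808.989ms=6/5b
6) 5662.921ms=42/5b +808.989ms=6/5b
7) 6471.91ms=48/5b +808.989ms=6/5b
8) 7280.899ms=54/5b +808.989ms=6/5b
Σ=12b of 12 (89bpm 6/8) — PASS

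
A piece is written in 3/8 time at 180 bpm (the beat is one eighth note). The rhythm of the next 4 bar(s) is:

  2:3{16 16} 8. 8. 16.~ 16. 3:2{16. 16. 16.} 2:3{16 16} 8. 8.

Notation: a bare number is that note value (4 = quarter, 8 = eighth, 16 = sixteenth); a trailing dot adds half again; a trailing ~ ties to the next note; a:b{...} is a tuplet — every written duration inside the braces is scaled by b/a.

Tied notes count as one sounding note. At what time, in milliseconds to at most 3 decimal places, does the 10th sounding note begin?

1. 0.0ms @ 0 + 250.0ms (3/4)
2. 250.0ms @ 3/4 + 250.0ms (3/4)
3. 500.0ms @ 3/2 + 500.0ms (3/2)
4. 1000.0ms @ 3 + 500.0ms (3/2)
5. 1500.0ms @ 9/2 + 500.0ms (3/2)
6. 2000.0ms @ 6 + 166.667ms (1/2)
7. 2166.667ms @ 13/2 + 166.667ms (1/2)
8. 2333.333ms @ 7 + 166.667ms (1/2)
9. 2500.0ms @ 15/2 + 250.0ms (3/4)
10. 2750.0ms @ 33/4 + 250.0ms (3/4)
11. 3000.0ms @ 9 + 500.0ms (3/2)
12. 3500.0ms @ 21/2 + 500.0ms (3/2)

note 10 onset = 33/4b = 2750.0ms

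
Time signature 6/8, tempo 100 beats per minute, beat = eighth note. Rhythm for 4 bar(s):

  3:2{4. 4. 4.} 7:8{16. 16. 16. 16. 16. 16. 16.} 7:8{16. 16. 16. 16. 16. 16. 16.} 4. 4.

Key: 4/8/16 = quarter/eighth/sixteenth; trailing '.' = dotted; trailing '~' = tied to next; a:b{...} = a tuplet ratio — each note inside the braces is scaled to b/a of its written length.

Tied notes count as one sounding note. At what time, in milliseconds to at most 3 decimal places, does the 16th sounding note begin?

1. 0.0ms @ 0 + 1200.0ms (2)
2. 1200.0ms @ 2 + 1200.0ms (2)
3. 2400.0ms @ 4 + 1200.0ms (2)
4. 3600.0ms @ 6 + 514.286ms (6/7)
5. 4114.286ms @ 48/7 + 514.286ms (6/7)
6. 4628.571ms @ 54/7 + 514.286ms (6/7)
7. 5142.857ms @ 60/7 + 514.286ms (6/7)
8. 5657.143ms @ 66/7 + 514.286ms (6/7)
9. 6171.429ms @ 72/7 + 514.286ms (6/7)
10. 6685.714ms @ 78/7 + 514.286ms (6/7)
11. 7200.0ms @ 12 + 514.286ms (6/7)
12. 7714.286ms @ 90/7 + 514.286ms (6/7)
13. 8228.571ms @ 96/7 + 514.286ms (6/7)
14. 8742.857ms @ 102/7 + 514.286ms (6/7)
15. 9257.143ms @ 108/7 + 514.286ms (6/7)
16. 9771.429ms @ 114/7 + 514.286ms (6/7)
17. 10285.714ms @ 120/7 + 514.286ms (6/7)
18. 10800.0ms @ 18 + 1800.0ms (3)
19. 12600.0ms @ 21 + 1800.0ms (3)

note 16 onset = 114/7b = 9771.429ms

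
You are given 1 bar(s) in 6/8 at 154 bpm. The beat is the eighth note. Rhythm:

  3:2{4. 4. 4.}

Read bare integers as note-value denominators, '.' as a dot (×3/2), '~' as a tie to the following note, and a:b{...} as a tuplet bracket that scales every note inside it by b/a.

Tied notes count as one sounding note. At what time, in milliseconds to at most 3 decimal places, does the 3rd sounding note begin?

note 3 onset = 4b = 1558.442ms

1. 0.0ms @ 0 + 779.221ms (2)
2. 779.221ms @ 2 + 779.221ms (2)
3. 1558.442ms @ 4 + 779.221ms (2)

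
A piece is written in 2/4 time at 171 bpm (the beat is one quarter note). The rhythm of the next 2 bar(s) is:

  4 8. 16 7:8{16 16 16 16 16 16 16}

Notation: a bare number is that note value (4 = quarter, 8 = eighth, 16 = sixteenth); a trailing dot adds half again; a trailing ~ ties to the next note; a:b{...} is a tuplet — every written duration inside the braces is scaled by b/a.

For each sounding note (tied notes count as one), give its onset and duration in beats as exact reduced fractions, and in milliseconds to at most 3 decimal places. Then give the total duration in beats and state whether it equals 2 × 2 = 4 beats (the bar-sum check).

1) 0.0ms=0b +350.877ms=1b
2) 350.877ms=1b +263.158ms=3/4b
3) 614.035ms=7/4b +87.719ms=1/4b
4) 701.754ms=2b +100.251ms=2/7b
5) 802.005ms=16/7b +100.251ms=2/7b
6) 902.256ms=18/7b +100.251ms=2/7b
7) 1002.506ms=20/7b +100.251ms=2/7b
8) 1102.757ms=22/7b +100.251ms=2/7b
9) 1203.008ms=24/7b +100.251ms=2/7b
10) 1303.258ms=26/7b +100.251ms=2/7b
Σ=4b of 4 (171bpm 2/4) — PASS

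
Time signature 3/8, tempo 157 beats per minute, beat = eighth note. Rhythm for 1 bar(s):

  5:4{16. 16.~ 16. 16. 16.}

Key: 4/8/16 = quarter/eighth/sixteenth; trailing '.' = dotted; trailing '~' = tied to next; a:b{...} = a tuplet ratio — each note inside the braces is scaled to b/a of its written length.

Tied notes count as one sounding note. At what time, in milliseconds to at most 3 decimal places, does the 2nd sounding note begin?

1. 0.0ms @ 0 + 229.299ms (3/5)
2. 229.299ms @ 3/5 + 458.599ms (6/5)
3. 687.898ms @ 9/5 + 229.299ms (3/5)
4. 917.197ms @ 12/5 + 229.299ms (3/5)

note 2 onset = 3/5b = 229.299ms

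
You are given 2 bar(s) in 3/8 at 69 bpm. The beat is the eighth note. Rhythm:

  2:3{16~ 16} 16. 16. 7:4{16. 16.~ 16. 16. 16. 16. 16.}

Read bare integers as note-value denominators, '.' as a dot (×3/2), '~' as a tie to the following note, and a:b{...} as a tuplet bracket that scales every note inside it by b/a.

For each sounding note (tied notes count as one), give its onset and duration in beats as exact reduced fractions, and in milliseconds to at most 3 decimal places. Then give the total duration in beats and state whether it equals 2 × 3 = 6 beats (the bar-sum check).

1) 0.0ms=0b +1304.348ms=3/2b
2) 1304.348ms=3/2b +652.174ms=3/4b
3) 1956.522ms=9/4b +652.174ms=3/4b
4) 2608.696ms=3b +372.671ms=3/7b
5) 2981.366ms=24/7b +745.342ms=6/7b
6) 3726.708ms=30/7b +372.671ms=3/7b
7) 4099.379ms=33/7b +372.671ms=3/7b
8) 4472.05ms=36/7b +372.671ms=3/7b
9) 4844.72ms=39/7b +372.671ms=3/7b
Σ=6b of 6 (69bpm 3/8) — PASS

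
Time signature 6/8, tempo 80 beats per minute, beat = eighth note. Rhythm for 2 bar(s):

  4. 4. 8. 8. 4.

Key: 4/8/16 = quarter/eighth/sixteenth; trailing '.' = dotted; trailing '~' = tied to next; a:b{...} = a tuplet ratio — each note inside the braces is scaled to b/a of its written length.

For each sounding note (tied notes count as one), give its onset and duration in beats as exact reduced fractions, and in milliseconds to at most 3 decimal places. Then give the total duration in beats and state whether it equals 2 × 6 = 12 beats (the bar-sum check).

1) 0.0ms=0b +2250.0ms=3b
2) 2250.0ms=3b +2250.0ms=3b
3) 4500.0ms=6b +1125.0ms=3/2b
4) 5625.0ms=15/2b +1125.0ms=3/2b
5) 6750.0ms=9b +2250.0ms=3b
Σ=12b of 12 (80bpm 6/8) — PASS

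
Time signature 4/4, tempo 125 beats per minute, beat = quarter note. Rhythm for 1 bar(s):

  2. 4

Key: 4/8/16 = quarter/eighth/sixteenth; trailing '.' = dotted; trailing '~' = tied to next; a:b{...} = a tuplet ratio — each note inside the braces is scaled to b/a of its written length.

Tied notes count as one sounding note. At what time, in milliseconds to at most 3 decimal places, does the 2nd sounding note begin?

note 2 onset = 3b = 1440.0ms

1. 0.0ms @ 0 + 1440.0ms (3)
2. 1440.0ms @ 3 + 480.0ms (1)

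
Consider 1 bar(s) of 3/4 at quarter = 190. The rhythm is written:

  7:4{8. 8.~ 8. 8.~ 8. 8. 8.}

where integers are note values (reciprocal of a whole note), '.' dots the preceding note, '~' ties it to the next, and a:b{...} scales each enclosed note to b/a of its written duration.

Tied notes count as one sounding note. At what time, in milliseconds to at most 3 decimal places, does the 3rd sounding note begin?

note 3 onset = 9/7b = 406.015ms

1. 0.0ms @ 0 + 135.338ms (3/7)
2. 135.338ms @ 3/7 + 270.677ms (6/7)
3. 406.015ms @ 9/7 + 270.677ms (6/7)
4. 676.692ms @ 15/7 + 135.338ms (3/7)
5. 812.03ms @ 18/7 + 135.338ms (3/7)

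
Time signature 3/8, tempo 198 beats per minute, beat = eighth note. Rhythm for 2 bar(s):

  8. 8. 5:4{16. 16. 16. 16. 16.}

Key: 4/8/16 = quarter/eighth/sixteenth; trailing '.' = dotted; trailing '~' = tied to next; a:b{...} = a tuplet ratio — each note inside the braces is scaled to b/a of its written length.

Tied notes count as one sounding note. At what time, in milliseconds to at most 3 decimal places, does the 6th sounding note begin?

note 6 onset = 24/5b = 1454.545ms

1. 0.0ms @ 0 + 454.545ms (3/2)
2. 454.545ms @ 3/2 + 454.545ms (3/2)
3. 909.091ms @ 3 + 181.818ms (3/5)
4. 1090.909ms @ 18/5 + 181.818ms (3/5)
5. 1272.727ms @ 21/5 + 181.818ms (3/5)
6. 1454.545ms @ 24/5 + 181.818ms (3/5)
7. 1636.364ms @ 27/5 + 181.818ms (3/5)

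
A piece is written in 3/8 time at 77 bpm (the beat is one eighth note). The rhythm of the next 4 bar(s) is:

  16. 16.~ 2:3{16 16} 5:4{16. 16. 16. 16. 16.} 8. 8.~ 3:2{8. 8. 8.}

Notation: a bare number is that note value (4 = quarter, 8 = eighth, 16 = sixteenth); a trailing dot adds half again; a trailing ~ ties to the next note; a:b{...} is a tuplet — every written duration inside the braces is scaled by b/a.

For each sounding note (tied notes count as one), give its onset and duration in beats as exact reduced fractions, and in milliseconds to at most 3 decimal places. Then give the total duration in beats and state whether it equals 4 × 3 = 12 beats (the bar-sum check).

1) 0.0ms=0b +584.416ms=3/4b
2) 584.416ms=3/4b +1168.831ms=3/2b
3) 1753.247ms=9/4b +584.416ms=3/4b
4) 2337.662ms=3b +467.532ms=3/5b
5) 2805.195ms=18/5b +467.532ms=3/5b
6) 3272.727ms=21/5b +467.532ms=3/5b
7) 3740.26ms=24/5b +467.532ms=3/5b
8) 4207.792ms=27/5b +467.532ms=3/5b
9) 4675.325ms=6b +1168.831ms=3/2b
10) 5844.156ms=15/2b +1948.052ms=5/2b
11) 7792.208ms=10b +779.221ms=1b
12) 8571.429ms=11b +779.221ms=1b
Σ=12b of 12 (77bpm 3/8) — PASS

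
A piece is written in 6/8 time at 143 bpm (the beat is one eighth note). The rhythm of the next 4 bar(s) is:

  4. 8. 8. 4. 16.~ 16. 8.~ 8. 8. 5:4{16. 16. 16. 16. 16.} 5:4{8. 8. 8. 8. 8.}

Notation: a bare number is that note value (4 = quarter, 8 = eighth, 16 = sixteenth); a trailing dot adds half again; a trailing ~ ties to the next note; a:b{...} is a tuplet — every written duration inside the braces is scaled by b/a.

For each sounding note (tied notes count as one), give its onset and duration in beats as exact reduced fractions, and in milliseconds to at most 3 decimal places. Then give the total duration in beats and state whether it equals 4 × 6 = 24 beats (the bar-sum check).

1) 0.0ms=0b +1258.741ms=3b
2) 1258.741ms=3b +629.371ms=3/2b
3) 1888.112ms=9/2b +629.371ms=3/2b
4) 2517.483ms=6b +1258.741ms=3b
5) 3776.224ms=9b +629.371ms=3/2b
6) 4405.594ms=21/2b +1258.741ms=3b
7) 5664.336ms=27/2b +629.371ms=3/2b
8) 6293.706ms=15b +251.748ms=3/5b
9) 6545.455ms=78/5b +251.748ms=3/5b
10) 6797.203ms=81/5b +251.748ms=3/5b
11) 7048.951ms=84/5b +251.748ms=3/5b
12) 7300.699ms=87/5b +251.748ms=3/5b
13) 7552.448ms=18b +503.497ms=6/5b
14) 8055.944ms=96/5b +503.497ms=6/5b
15) 8559.441ms=102/5b +503.497ms=6/5b
16) 9062.937ms=108/5b +503.497ms=6/5b
17) 9566.434ms=114/5b +503.497ms=6/5b
Σ=24b of 24 (143bpm 6/8) — PASS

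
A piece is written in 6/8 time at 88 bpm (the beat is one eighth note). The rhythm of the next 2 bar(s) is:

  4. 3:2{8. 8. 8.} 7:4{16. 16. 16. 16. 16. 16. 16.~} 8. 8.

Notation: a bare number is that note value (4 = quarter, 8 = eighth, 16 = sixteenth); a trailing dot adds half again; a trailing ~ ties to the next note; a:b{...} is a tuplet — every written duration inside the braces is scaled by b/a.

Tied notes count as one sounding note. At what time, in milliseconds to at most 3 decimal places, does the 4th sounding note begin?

note 4 onset = 5b = 3409.091ms

1. 0.0ms @ 0 + 2045.455ms (3)
2. 2045.455ms @ 3 + 681.818ms (1)
3. 2727.273ms @ 4 + 681.818ms (1)
4. 3409.091ms @ 5 + 681.818ms (1)
5. 4090.909ms @ 6 + 292.208ms (3/7)
6. 4383.117ms @ 45/7 + 292.208ms (3/7)
7. 4675.325ms @ 48/7 + 292.208ms (3/7)
8. 4967.532ms @ 51/7 + 292.208ms (3/7)
9. 5259.74ms @ 54/7 + 292.208ms (3/7)
10. 5551.948ms @ 57/7 + 292.208ms (3/7)
11. 5844.156ms @ 60/7 + 1314.935ms (27/14)
12. 7159.091ms @ 21/2 + 1022.727ms (3/2)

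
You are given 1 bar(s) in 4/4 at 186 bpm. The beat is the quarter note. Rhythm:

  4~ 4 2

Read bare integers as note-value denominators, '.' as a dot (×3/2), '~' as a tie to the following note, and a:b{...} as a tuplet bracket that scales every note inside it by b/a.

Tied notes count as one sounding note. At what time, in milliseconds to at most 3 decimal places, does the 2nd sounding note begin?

1. 0.0ms @ 0 + 645.161ms (2)
2. 645.161ms @ 2 + 645.161ms (2)

note 2 onset = 2b = 645.161ms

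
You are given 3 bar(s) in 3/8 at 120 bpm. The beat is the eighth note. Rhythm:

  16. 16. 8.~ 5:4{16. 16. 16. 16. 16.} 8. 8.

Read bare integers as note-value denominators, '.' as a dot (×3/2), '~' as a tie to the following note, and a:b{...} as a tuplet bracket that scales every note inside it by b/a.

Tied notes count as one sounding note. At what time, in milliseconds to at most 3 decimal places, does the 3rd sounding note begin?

note 3 onset = 3/2b = 750.0ms

1. 0.0ms @ 0 + 375.0ms (3/4)
2. 375.0ms @ 3/4 + 375.0ms (3/4)
3. 750.0ms @ 3/2 + 1050.0ms (21/10)
4. 1800.0ms @ 18/5 + 300.0ms (3/5)
5. 2100.0ms @ 21/5 + 300.0ms (3/5)
6. 2400.0ms @ 24/5 + 300.0ms (3/5)
7. 2700.0ms @ 27/5 + 300.0ms (3/5)
8. 3000.0ms @ 6 + 750.0ms (3/2)
9. 3750.0ms @ 15/2 + 750.0ms (3/2)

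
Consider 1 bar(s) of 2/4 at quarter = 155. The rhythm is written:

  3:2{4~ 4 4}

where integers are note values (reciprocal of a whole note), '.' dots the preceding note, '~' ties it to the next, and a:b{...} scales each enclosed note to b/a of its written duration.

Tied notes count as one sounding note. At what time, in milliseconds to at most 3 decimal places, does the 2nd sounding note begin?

1. 0.0ms @ 0 + 516.129ms (4/3)
2. 516.129ms @ 4/3 + 258.065ms (2/3)

note 2 onset = 4/3b = 516.129ms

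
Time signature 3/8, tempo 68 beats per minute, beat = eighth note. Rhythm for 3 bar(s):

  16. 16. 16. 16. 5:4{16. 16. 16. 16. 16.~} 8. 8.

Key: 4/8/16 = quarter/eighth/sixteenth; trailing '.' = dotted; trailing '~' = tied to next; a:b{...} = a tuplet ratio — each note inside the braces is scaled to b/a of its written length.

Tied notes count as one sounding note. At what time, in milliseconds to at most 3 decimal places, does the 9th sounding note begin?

1. 0.0ms @ 0 + 661.765ms (3/4)
2. 661.765ms @ 3/4 + 661.765ms (3/4)
3. 1323.529ms @ 3/2 + 661.765ms (3/4)
4. 1985.294ms @ 9/4 + 661.765ms (3/4)
5. 2647.059ms @ 3 + 529.412ms (3/5)
6. 3176.471ms @ 18/5 + 529.412ms (3/5)
7. 3705.882ms @ 21/5 + 529.412ms (3/5)
8. 4235.294ms @ 24/5 + 529.412ms (3/5)
9. 4764.706ms @ 27/5 + 1852.941ms (21/10)
10. 6617.647ms @ 15/2 + 1323.529ms (3/2)

note 9 onset = 27/5b = 4764.706ms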